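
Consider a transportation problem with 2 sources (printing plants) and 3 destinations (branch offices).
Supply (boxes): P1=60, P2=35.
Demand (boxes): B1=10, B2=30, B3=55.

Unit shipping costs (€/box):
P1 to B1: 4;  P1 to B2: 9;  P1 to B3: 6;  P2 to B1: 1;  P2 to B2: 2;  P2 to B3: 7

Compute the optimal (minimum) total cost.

415

Optimal allocation:
  P1→B1: 5 boxes
  P1→B3: 55 boxes
  P2→B1: 5 boxes
  P2→B2: 30 boxes
Total cost = €415.
(Supply check: P1 ships 60; P2 ships 35.)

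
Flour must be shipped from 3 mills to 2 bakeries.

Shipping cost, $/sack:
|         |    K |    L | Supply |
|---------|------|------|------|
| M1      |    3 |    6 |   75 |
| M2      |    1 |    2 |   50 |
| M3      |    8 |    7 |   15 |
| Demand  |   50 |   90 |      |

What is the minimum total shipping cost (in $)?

One minimum-cost allocation:
  M1 to K: 50 sacks
  M1 to L: 25 sacks
  M2 to L: 50 sacks
  M3 to L: 15 sacks
Total cost = $505.

505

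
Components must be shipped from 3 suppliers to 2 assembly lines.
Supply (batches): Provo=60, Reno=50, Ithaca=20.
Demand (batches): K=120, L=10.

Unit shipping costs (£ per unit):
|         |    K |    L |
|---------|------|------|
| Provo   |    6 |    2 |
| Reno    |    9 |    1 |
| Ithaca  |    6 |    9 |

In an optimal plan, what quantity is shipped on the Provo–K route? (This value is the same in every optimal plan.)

The minimum-cost plan:
  Provo–K: 60 × £6 = £360
  Reno–K: 40 × £9 = £360
  Reno–L: 10 × £1 = £10
  Ithaca–K: 20 × £6 = £120
Total cost = £850.
So Provo→K carries 60 batches.

60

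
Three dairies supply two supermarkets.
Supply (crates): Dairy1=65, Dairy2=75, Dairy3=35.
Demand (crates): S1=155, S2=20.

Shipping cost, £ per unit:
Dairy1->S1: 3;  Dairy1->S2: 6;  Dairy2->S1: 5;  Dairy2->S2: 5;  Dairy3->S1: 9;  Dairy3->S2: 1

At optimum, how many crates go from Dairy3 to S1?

Optimal shipments:
  Dairy1–S1: 65 crates
  Dairy2–S1: 75 crates
  Dairy3–S1: 15 crates
  Dairy3–S2: 20 crates
Total cost = £725.
So Dairy3→S1 carries 15 crates.

15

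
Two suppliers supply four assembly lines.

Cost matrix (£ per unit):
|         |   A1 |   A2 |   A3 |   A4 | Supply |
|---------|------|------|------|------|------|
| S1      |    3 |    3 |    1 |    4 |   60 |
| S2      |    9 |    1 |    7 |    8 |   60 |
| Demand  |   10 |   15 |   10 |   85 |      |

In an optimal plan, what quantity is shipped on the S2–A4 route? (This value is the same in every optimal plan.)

Solving gives:
  S1 to A1: 10 × £3 = £30
  S1 to A3: 10 × £1 = £10
  S1 to A4: 40 × £4 = £160
  S2 to A2: 15 × £1 = £15
  S2 to A4: 45 × £8 = £360
Total cost = £575.
So S2→A4 carries 45 batches.

45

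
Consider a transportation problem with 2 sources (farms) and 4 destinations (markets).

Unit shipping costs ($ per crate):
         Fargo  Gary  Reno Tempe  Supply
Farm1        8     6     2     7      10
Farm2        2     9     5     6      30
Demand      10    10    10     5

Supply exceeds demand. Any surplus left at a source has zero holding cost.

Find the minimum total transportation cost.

An optimal shipping plan:
  Farm1->Gary: 10 crates
  Farm2->Fargo: 10 crates
  Farm2->Reno: 10 crates
  Farm2->Tempe: 5 crates
Total cost = $160.

160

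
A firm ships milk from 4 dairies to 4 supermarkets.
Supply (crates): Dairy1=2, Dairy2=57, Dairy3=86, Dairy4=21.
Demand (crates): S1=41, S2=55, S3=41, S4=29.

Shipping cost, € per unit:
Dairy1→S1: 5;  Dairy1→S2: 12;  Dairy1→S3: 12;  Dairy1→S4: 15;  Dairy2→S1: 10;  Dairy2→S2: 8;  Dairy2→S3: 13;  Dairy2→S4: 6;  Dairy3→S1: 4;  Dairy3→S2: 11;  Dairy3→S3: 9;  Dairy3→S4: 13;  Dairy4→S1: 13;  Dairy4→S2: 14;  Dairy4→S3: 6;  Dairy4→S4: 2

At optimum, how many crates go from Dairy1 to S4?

Solving gives:
  Dairy1->S2: 2 × €12 = €24
  Dairy2->S2: 49 × €8 = €392
  Dairy2->S4: 8 × €6 = €48
  Dairy3->S1: 41 × €4 = €164
  Dairy3->S2: 4 × €11 = €44
  Dairy3->S3: 41 × €9 = €369
  Dairy4->S4: 21 × €2 = €42
Total cost = €1083.
The route Dairy1→S4 is not used.

0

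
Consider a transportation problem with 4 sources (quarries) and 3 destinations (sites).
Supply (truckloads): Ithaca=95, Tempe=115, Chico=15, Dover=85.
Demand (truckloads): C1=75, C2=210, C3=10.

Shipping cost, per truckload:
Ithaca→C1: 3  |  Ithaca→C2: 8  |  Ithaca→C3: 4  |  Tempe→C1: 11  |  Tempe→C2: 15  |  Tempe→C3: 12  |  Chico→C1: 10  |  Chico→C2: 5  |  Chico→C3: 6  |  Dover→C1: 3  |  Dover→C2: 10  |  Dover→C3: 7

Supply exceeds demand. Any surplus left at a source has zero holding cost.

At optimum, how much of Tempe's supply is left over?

15

Minimum-cost shipments:
  Ithaca to C2: 85 × 8 = 680
  Ithaca to C3: 10 × 4 = 40
  Tempe to C2: 100 × 15 = 1500
  Chico to C2: 15 × 5 = 75
  Dover to C1: 75 × 3 = 225
  Dover to C2: 10 × 10 = 100
Total cost = 2620.
Tempe ships 100 of its 115, leaving 15.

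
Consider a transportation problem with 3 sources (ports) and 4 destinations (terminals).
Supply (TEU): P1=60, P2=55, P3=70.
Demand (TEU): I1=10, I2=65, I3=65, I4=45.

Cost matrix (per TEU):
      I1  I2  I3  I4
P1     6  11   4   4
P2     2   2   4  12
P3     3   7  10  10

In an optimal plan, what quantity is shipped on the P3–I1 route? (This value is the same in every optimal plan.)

10

The minimum-cost plan:
  P1→I3: 15 × 4 = 60
  P1→I4: 45 × 4 = 180
  P2→I2: 5 × 2 = 10
  P2→I3: 50 × 4 = 200
  P3→I1: 10 × 3 = 30
  P3→I2: 60 × 7 = 420
Total cost = 900.
So P3→I1 carries 10 TEU.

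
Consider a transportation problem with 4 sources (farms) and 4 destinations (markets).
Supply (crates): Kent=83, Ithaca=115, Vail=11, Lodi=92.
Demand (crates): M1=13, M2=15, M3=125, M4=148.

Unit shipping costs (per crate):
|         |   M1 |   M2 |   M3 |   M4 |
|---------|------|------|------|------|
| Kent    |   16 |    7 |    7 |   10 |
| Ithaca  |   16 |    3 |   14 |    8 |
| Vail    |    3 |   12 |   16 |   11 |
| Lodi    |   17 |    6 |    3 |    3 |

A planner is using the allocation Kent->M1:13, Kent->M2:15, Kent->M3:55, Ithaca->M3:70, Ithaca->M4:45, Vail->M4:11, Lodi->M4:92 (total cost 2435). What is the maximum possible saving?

684

Current plan cost = 13·16 + 15·7 + 55·7 + 70·14 + 45·8 + 11·11 + 92·3 = 2435.
Optimal plan:
  Kent–M3: 83 × 7 = 581
  Ithaca–M1: 2 × 16 = 32
  Ithaca–M2: 15 × 3 = 45
  Ithaca–M4: 98 × 8 = 784
  Vail–M1: 11 × 3 = 33
  Lodi–M3: 42 × 3 = 126
  Lodi–M4: 50 × 3 = 150
Optimal cost = 1751.
Saving = 2435 − 1751 = 684.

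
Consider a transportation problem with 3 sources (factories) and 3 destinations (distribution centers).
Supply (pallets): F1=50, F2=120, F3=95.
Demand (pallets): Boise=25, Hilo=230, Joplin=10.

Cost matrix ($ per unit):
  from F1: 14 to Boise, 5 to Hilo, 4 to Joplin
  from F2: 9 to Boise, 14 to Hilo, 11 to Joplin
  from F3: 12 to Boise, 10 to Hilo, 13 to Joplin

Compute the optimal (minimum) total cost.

2725

One minimum-cost allocation:
  F1->Hilo: 50 × $5 = $250
  F2->Boise: 25 × $9 = $225
  F2->Hilo: 85 × $14 = $1190
  F2->Joplin: 10 × $11 = $110
  F3->Hilo: 95 × $10 = $950
Total = 250 + 225 + 1190 + 110 + 950 = $2725.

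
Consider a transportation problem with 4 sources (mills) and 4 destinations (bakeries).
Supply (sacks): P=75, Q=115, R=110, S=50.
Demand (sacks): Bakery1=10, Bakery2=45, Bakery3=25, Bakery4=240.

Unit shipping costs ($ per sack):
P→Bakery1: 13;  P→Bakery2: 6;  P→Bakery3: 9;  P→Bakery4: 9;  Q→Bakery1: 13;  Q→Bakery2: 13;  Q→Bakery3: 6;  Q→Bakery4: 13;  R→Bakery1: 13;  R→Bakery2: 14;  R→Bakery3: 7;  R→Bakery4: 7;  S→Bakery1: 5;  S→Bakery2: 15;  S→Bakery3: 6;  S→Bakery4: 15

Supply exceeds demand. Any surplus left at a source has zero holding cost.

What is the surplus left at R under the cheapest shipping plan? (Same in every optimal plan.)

0

Minimum-cost shipments:
  P–Bakery2: 45 × $6 = $270
  P–Bakery4: 30 × $9 = $270
  Q–Bakery4: 100 × $13 = $1300
  R–Bakery4: 110 × $7 = $770
  S–Bakery1: 10 × $5 = $50
  S–Bakery3: 25 × $6 = $150
Total cost = $2810.
R ships 110 of its 110, leaving 0.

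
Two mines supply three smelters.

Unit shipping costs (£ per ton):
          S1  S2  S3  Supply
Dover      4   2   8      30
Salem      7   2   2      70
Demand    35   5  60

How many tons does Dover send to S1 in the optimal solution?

Optimal shipments:
  Dover–S1: 30 × £4 = £120
  Salem–S1: 5 × £7 = £35
  Salem–S2: 5 × £2 = £10
  Salem–S3: 60 × £2 = £120
Total cost = £285.
So Dover→S1 carries 30 tons.

30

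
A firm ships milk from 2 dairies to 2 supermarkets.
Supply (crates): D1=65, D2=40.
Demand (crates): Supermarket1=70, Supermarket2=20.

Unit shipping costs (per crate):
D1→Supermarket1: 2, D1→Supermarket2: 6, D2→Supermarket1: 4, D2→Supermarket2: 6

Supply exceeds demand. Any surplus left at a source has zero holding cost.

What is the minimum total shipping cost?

Optimal allocation:
  D1–Supermarket1: 65 × 2 = 130
  D2–Supermarket1: 5 × 4 = 20
  D2–Supermarket2: 20 × 6 = 120
Total = 130 + 20 + 120 = 270.
(Supply check: D1 ships 65; D2 ships 25.)

270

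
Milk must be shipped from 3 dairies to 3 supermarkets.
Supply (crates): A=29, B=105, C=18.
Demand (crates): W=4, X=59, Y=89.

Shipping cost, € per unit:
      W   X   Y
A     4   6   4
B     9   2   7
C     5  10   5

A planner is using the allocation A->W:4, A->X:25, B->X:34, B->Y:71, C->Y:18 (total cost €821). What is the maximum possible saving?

175

Current plan cost = 4·4 + 25·6 + 34·2 + 71·7 + 18·5 = €821.
Optimal plan:
  A–Y: 29 × €4 = €116
  B–X: 59 × €2 = €118
  B–Y: 46 × €7 = €322
  C–W: 4 × €5 = €20
  C–Y: 14 × €5 = €70
Optimal cost = €646.
Saving = 821 − 646 = €175.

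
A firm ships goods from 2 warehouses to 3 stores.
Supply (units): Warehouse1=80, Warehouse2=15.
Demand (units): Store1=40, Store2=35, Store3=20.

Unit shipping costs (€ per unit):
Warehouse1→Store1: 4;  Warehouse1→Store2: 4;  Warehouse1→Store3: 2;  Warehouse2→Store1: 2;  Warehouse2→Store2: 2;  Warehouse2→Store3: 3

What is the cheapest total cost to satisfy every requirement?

310

One minimum-cost allocation:
  Warehouse1→Store1: 25 units
  Warehouse1→Store2: 35 units
  Warehouse1→Store3: 20 units
  Warehouse2→Store1: 15 units
Total cost = €310.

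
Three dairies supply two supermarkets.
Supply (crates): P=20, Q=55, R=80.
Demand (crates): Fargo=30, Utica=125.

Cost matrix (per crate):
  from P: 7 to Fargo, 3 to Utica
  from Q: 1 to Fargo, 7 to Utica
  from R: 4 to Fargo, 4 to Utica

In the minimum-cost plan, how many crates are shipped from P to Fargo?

0

Solving gives:
  P->Utica: 20 crates
  Q->Fargo: 30 crates
  Q->Utica: 25 crates
  R->Utica: 80 crates
Total cost = 585.
The route P→Fargo is not used.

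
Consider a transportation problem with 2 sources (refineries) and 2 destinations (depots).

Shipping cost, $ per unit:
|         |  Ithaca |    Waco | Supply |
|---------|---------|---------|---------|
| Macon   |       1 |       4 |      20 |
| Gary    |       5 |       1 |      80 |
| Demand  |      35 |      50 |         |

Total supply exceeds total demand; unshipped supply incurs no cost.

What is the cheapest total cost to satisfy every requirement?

A cheapest plan:
  Macon->Ithaca: 20 × $1 = $20
  Gary->Ithaca: 15 × $5 = $75
  Gary->Waco: 50 × $1 = $50
Total = 20 + 75 + 50 = $145.

145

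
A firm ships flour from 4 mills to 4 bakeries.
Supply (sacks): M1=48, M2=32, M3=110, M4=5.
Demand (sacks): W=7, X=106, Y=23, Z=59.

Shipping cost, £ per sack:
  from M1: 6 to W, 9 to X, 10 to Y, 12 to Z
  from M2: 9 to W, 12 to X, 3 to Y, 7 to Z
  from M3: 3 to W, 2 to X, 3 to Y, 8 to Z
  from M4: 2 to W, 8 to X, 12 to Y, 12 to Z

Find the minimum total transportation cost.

946

Optimal allocation:
  M1->W: 2 × £6 = £12
  M1->Z: 46 × £12 = £552
  M2->Y: 19 × £3 = £57
  M2->Z: 13 × £7 = £91
  M3->X: 106 × £2 = £212
  M3->Y: 4 × £3 = £12
  M4->W: 5 × £2 = £10
Total = 12 + 552 + 57 + 91 + 212 + 12 + 10 = £946.
(Supply check: M1 ships 48; M2 ships 32; M3 ships 110; M4 ships 5.)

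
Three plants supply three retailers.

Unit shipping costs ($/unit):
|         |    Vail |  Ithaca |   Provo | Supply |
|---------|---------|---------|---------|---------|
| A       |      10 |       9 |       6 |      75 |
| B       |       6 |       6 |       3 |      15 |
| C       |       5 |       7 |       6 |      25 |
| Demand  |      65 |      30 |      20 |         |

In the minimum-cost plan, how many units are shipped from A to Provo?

20

The minimum-cost plan:
  A→Vail: 25 × $10 = $250
  A→Ithaca: 30 × $9 = $270
  A→Provo: 20 × $6 = $120
  B→Vail: 15 × $6 = $90
  C→Vail: 25 × $5 = $125
Total cost = $855.
So A→Provo carries 20 units.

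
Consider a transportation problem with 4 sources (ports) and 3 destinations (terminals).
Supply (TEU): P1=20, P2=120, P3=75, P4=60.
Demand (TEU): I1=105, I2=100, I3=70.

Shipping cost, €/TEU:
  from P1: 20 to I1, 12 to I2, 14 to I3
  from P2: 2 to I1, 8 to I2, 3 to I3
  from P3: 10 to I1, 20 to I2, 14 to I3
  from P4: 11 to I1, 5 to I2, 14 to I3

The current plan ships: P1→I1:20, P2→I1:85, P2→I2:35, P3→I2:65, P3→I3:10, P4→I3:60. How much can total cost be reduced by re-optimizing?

1410

Current plan cost = 20·20 + 85·2 + 35·8 + 65·20 + 10·14 + 60·14 = €3130.
Optimal plan:
  P1 to I2: 20 TEU
  P2 to I1: 30 TEU
  P2 to I2: 20 TEU
  P2 to I3: 70 TEU
  P3 to I1: 75 TEU
  P4 to I2: 60 TEU
Optimal cost = €1720.
Saving = 3130 − 1720 = €1410.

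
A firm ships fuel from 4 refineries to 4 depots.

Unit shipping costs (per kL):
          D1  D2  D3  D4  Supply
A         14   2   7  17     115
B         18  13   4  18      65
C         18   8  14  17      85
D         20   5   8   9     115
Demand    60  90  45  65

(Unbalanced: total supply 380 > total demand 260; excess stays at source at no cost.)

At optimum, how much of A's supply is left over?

0

An optimal plan:
  A->D1: 60 × 14 = 840
  A->D2: 55 × 2 = 110
  B->D3: 45 × 4 = 180
  D->D2: 35 × 5 = 175
  D->D4: 65 × 9 = 585
Total cost = 1890.
A ships 115 of its 115, leaving 0.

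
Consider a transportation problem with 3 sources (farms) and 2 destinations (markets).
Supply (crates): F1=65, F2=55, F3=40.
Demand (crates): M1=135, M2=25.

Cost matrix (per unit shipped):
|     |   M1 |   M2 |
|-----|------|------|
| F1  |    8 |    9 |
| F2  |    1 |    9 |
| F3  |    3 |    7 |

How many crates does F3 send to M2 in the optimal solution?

The minimum-cost plan:
  F1→M1: 40 × 8 = 320
  F1→M2: 25 × 9 = 225
  F2→M1: 55 × 1 = 55
  F3→M1: 40 × 3 = 120
Total cost = 720.
The route F3→M2 is not used.

0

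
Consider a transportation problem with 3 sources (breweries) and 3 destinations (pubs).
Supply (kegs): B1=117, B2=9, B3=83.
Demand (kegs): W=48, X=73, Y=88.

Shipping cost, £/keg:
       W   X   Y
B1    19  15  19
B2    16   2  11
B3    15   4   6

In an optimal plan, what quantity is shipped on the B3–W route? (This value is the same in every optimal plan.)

The minimum-cost plan:
  B1–W: 48 kegs
  B1–X: 64 kegs
  B1–Y: 5 kegs
  B2–X: 9 kegs
  B3–Y: 83 kegs
Total cost = £2483.
The route B3→W is not used.

0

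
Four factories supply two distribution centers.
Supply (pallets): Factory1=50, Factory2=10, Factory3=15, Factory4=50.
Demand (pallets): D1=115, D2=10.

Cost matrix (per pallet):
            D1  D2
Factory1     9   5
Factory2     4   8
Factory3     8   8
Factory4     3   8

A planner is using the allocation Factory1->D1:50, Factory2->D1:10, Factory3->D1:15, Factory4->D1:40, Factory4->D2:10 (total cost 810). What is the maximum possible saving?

Current plan cost = 50·9 + 10·4 + 15·8 + 40·3 + 10·8 = 810.
Optimal plan:
  Factory1 to D1: 40 × 9 = 360
  Factory1 to D2: 10 × 5 = 50
  Factory2 to D1: 10 × 4 = 40
  Factory3 to D1: 15 × 8 = 120
  Factory4 to D1: 50 × 3 = 150
Optimal cost = 720.
Saving = 810 − 720 = 90.

90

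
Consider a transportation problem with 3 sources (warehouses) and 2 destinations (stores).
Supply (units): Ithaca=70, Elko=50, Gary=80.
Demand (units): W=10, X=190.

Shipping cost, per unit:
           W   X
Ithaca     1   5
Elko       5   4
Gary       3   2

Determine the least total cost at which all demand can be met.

A cheapest plan:
  Ithaca->W: 10 × 1 = 10
  Ithaca->X: 60 × 5 = 300
  Elko->X: 50 × 4 = 200
  Gary->X: 80 × 2 = 160
Total = 10 + 300 + 200 + 160 = 670.
(Supply check: Ithaca ships 70; Elko ships 50; Gary ships 80.)

670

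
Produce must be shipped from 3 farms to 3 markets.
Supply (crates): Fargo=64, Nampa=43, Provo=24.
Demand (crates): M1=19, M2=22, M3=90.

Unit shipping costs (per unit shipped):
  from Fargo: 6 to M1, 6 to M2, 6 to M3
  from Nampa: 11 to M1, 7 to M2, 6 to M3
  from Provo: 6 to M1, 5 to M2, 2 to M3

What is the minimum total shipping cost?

An optimal shipping plan:
  Fargo–M1: 19 crates
  Fargo–M2: 22 crates
  Fargo–M3: 23 crates
  Nampa–M3: 43 crates
  Provo–M3: 24 crates
Total cost = 690.

690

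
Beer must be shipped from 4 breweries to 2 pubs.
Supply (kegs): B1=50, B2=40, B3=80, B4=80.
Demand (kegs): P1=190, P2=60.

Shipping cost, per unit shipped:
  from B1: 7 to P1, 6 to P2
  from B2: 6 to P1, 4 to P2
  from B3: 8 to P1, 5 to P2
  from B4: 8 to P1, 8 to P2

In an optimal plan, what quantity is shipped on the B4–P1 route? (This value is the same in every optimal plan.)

80

Optimal shipments:
  B1→P1: 50 × 7 = 350
  B2→P1: 40 × 6 = 240
  B3→P1: 20 × 8 = 160
  B3→P2: 60 × 5 = 300
  B4→P1: 80 × 8 = 640
Total cost = 1690.
So B4→P1 carries 80 kegs.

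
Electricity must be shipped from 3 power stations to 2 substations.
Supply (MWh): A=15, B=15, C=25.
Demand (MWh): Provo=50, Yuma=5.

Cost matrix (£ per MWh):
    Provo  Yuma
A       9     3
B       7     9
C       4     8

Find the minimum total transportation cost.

An optimal shipping plan:
  A->Provo: 10 × £9 = £90
  A->Yuma: 5 × £3 = £15
  B->Provo: 15 × £7 = £105
  C->Provo: 25 × £4 = £100
Total = 90 + 15 + 105 + 100 = £310.

310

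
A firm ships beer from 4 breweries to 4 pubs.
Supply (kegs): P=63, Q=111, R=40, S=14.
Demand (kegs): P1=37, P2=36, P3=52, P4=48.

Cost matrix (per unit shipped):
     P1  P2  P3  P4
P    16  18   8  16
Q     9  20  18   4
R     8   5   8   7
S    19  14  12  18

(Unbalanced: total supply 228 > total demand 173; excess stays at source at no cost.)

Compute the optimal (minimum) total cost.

Optimal allocation:
  P–P3: 52 × 8 = 416
  Q–P1: 33 × 9 = 297
  Q–P4: 48 × 4 = 192
  R–P1: 4 × 8 = 32
  R–P2: 36 × 5 = 180
Total = 416 + 297 + 192 + 32 + 180 = 1117.

1117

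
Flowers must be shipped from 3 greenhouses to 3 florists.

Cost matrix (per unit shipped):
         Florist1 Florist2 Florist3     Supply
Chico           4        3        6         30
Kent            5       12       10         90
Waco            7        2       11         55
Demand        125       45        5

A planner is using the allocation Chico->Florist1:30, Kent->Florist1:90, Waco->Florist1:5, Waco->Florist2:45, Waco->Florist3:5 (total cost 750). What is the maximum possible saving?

10

Current plan cost = 30·4 + 90·5 + 5·7 + 45·2 + 5·11 = 750.
Optimal plan:
  Chico–Florist1: 25 bunches
  Chico–Florist3: 5 bunches
  Kent–Florist1: 90 bunches
  Waco–Florist1: 10 bunches
  Waco–Florist2: 45 bunches
Optimal cost = 740.
Saving = 750 − 740 = 10.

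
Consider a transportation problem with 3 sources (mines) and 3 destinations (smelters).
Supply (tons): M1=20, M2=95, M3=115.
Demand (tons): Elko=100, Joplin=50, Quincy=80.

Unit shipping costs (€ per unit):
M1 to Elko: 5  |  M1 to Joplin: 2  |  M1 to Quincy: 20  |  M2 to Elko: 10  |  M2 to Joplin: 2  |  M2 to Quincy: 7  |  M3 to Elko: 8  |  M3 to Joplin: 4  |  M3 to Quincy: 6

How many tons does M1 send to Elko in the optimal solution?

20

Solving gives:
  M1 to Elko: 20 tons
  M2 to Joplin: 50 tons
  M2 to Quincy: 45 tons
  M3 to Elko: 80 tons
  M3 to Quincy: 35 tons
Total cost = €1365.
So M1→Elko carries 20 tons.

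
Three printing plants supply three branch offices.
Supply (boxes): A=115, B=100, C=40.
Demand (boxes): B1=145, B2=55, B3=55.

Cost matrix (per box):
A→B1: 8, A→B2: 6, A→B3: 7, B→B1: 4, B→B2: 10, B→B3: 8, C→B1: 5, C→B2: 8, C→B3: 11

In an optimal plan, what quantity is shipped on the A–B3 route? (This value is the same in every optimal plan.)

The minimum-cost plan:
  A to B1: 5 × 8 = 40
  A to B2: 55 × 6 = 330
  A to B3: 55 × 7 = 385
  B to B1: 100 × 4 = 400
  C to B1: 40 × 5 = 200
Total cost = 1355.
So A→B3 carries 55 boxes.

55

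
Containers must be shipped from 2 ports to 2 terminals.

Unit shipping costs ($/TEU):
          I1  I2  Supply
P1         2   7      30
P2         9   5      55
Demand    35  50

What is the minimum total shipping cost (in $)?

A cheapest plan:
  P1→I1: 30 × $2 = $60
  P2→I1: 5 × $9 = $45
  P2→I2: 50 × $5 = $250
Total = 60 + 45 + 250 = $355.
(Supply check: P1 ships 30; P2 ships 55.)

355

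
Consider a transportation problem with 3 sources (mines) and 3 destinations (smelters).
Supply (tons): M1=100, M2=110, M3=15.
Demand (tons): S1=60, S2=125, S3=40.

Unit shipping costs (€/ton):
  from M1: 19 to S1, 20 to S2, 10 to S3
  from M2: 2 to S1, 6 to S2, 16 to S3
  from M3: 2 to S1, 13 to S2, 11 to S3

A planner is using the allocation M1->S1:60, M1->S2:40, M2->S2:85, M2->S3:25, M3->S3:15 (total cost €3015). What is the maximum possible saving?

Current plan cost = 60·19 + 40·20 + 85·6 + 25·16 + 15·11 = €3015.
Optimal plan:
  M1->S2: 60 × €20 = €1200
  M1->S3: 40 × €10 = €400
  M2->S1: 45 × €2 = €90
  M2->S2: 65 × €6 = €390
  M3->S1: 15 × €2 = €30
Optimal cost = €2110.
Saving = 3015 − 2110 = €905.

905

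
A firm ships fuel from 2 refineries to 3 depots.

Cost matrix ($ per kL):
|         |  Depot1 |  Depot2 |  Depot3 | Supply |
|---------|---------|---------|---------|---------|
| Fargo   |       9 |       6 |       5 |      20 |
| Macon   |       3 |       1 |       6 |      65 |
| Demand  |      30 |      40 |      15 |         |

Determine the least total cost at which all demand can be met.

One minimum-cost allocation:
  Fargo to Depot2: 5 × $6 = $30
  Fargo to Depot3: 15 × $5 = $75
  Macon to Depot1: 30 × $3 = $90
  Macon to Depot2: 35 × $1 = $35
Total = 30 + 75 + 90 + 35 = $230.

230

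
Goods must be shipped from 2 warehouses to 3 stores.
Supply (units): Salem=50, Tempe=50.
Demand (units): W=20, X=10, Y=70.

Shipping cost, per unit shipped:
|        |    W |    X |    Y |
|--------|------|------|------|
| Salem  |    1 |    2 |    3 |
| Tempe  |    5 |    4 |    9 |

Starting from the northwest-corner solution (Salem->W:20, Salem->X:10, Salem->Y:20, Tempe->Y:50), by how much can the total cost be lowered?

80

Current plan cost = 20·1 + 10·2 + 20·3 + 50·9 = 550.
Optimal plan:
  Salem to Y: 50 × 3 = 150
  Tempe to W: 20 × 5 = 100
  Tempe to X: 10 × 4 = 40
  Tempe to Y: 20 × 9 = 180
Optimal cost = 470.
Saving = 550 − 470 = 80.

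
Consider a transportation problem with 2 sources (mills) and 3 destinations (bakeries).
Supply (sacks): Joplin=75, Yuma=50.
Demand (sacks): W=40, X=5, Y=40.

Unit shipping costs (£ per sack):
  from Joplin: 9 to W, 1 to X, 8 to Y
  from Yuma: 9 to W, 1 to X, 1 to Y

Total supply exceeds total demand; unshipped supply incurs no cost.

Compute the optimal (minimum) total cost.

A cheapest plan:
  Joplin→W: 40 × £9 = £360
  Joplin→X: 5 × £1 = £5
  Yuma→Y: 40 × £1 = £40
Total = 360 + 5 + 40 = £405.

405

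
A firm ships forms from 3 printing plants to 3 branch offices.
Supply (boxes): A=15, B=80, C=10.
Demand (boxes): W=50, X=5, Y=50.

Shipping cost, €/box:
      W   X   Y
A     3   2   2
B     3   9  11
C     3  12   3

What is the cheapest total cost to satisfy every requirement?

One minimum-cost allocation:
  A->Y: 15 × €2 = €30
  B->W: 50 × €3 = €150
  B->X: 5 × €9 = €45
  B->Y: 25 × €11 = €275
  C->Y: 10 × €3 = €30
Total = 30 + 150 + 45 + 275 + 30 = €530.

530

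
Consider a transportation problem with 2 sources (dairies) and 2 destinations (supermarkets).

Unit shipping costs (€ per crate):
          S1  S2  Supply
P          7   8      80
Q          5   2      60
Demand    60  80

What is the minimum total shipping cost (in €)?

An optimal shipping plan:
  P to S1: 60 × €7 = €420
  P to S2: 20 × €8 = €160
  Q to S2: 60 × €2 = €120
Total = 420 + 160 + 120 = €700.

700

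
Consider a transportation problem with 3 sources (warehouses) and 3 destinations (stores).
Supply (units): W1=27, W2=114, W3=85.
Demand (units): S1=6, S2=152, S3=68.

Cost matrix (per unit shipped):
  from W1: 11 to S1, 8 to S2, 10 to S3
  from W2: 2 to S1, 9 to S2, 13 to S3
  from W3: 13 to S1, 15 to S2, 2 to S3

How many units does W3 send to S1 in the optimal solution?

0

Solving gives:
  W1->S2: 27 × 8 = 216
  W2->S1: 6 × 2 = 12
  W2->S2: 108 × 9 = 972
  W3->S2: 17 × 15 = 255
  W3->S3: 68 × 2 = 136
Total cost = 1591.
The route W3→S1 is not used.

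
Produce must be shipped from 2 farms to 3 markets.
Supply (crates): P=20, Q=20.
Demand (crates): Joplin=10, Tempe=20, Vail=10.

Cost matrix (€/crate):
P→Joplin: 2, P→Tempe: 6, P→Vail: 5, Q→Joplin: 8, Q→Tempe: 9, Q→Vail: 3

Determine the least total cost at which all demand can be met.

200

A cheapest plan:
  P→Joplin: 10 × €2 = €20
  P→Tempe: 10 × €6 = €60
  Q→Tempe: 10 × €9 = €90
  Q→Vail: 10 × €3 = €30
Total = 20 + 60 + 90 + 30 = €200.
(Supply check: P ships 20; Q ships 20.)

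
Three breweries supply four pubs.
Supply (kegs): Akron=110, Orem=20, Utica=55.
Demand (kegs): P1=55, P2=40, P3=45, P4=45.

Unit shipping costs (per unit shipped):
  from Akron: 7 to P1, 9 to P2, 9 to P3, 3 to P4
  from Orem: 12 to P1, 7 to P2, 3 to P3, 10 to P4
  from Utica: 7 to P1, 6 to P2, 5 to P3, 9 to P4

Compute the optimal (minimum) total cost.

975

A cheapest plan:
  Akron→P1: 55 kegs
  Akron→P2: 10 kegs
  Akron→P4: 45 kegs
  Orem→P3: 20 kegs
  Utica→P2: 30 kegs
  Utica→P3: 25 kegs
Total cost = 975.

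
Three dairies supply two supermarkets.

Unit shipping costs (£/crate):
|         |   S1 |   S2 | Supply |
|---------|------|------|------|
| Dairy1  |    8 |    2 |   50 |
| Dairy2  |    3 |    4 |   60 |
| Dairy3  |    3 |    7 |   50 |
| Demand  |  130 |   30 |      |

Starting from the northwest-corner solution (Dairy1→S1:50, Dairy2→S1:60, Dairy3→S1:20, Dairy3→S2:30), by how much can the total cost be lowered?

Current plan cost = 50·8 + 60·3 + 20·3 + 30·7 = £850.
Optimal plan:
  Dairy1->S1: 20 crates
  Dairy1->S2: 30 crates
  Dairy2->S1: 60 crates
  Dairy3->S1: 50 crates
Optimal cost = £550.
Saving = 850 − 550 = £300.

300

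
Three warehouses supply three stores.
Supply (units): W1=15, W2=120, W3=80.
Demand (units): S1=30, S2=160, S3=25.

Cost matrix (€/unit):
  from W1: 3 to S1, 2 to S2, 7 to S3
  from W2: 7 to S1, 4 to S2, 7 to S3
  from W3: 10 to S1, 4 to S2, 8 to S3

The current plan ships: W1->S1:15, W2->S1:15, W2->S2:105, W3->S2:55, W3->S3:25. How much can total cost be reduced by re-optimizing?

Current plan cost = 15·3 + 15·7 + 105·4 + 55·4 + 25·8 = €990.
Optimal plan:
  W1–S1: 15 units
  W2–S1: 15 units
  W2–S2: 80 units
  W2–S3: 25 units
  W3–S2: 80 units
Optimal cost = €965.
Saving = 990 − 965 = €25.

25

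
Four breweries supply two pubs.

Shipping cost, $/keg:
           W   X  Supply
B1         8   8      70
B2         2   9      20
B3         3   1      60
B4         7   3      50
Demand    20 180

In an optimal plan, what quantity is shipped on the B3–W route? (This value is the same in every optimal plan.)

Solving gives:
  B1->X: 70 × $8 = $560
  B2->W: 20 × $2 = $40
  B3->X: 60 × $1 = $60
  B4->X: 50 × $3 = $150
Total cost = $810.
The route B3→W is not used.

0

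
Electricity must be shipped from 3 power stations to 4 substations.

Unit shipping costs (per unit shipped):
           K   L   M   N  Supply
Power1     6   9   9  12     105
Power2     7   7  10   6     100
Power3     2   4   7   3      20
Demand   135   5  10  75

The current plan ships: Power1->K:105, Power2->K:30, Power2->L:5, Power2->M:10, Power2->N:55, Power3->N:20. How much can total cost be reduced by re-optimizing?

Current plan cost = 105·6 + 30·7 + 5·7 + 10·10 + 55·6 + 20·3 = 1365.
Optimal plan:
  Power1 to K: 95 × 6 = 570
  Power1 to M: 10 × 9 = 90
  Power2 to K: 20 × 7 = 140
  Power2 to L: 5 × 7 = 35
  Power2 to N: 75 × 6 = 450
  Power3 to K: 20 × 2 = 40
Optimal cost = 1325.
Saving = 1365 − 1325 = 40.

40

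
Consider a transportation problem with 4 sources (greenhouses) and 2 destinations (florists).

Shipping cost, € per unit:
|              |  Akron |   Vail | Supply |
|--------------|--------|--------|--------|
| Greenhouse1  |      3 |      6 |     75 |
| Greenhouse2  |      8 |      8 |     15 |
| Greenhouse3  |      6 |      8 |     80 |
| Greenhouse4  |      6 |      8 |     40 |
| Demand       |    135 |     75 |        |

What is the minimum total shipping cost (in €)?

Optimal allocation:
  Greenhouse1 to Akron: 75 × €3 = €225
  Greenhouse2 to Vail: 15 × €8 = €120
  Greenhouse3 to Akron: 20 × €6 = €120
  Greenhouse3 to Vail: 60 × €8 = €480
  Greenhouse4 to Akron: 40 × €6 = €240
Total = 225 + 120 + 120 + 480 + 240 = €1185.

1185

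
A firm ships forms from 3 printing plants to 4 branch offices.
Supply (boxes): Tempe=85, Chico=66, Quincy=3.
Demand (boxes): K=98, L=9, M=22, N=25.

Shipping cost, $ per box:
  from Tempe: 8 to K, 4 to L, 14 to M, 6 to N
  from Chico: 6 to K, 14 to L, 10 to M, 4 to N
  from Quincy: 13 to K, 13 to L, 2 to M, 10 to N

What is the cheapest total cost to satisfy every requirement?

An optimal shipping plan:
  Tempe->K: 51 boxes
  Tempe->L: 9 boxes
  Tempe->N: 25 boxes
  Chico->K: 47 boxes
  Chico->M: 19 boxes
  Quincy->M: 3 boxes
Total cost = $1072.

1072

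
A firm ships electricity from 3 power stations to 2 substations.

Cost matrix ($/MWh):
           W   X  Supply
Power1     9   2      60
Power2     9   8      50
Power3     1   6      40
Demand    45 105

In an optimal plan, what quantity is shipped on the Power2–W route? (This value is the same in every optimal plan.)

5

The minimum-cost plan:
  Power1→X: 60 MWh
  Power2→W: 5 MWh
  Power2→X: 45 MWh
  Power3→W: 40 MWh
Total cost = $565.
So Power2→W carries 5 MWh.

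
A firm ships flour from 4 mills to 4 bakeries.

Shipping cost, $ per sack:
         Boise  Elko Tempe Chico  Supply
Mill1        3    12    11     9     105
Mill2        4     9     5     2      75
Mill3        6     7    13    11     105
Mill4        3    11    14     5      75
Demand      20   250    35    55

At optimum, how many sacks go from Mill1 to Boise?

20

The minimum-cost plan:
  Mill1->Boise: 20 sacks
  Mill1->Elko: 85 sacks
  Mill2->Tempe: 35 sacks
  Mill2->Chico: 40 sacks
  Mill3->Elko: 105 sacks
  Mill4->Elko: 60 sacks
  Mill4->Chico: 15 sacks
Total cost = $2805.
So Mill1→Boise carries 20 sacks.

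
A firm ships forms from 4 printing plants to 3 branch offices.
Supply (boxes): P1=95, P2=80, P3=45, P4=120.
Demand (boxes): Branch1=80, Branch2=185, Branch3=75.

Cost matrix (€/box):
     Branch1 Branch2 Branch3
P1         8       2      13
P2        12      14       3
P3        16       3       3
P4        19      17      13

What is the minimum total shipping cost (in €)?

2800

Optimal allocation:
  P1 to Branch2: 95 × €2 = €190
  P2 to Branch1: 5 × €12 = €60
  P2 to Branch3: 75 × €3 = €225
  P3 to Branch2: 45 × €3 = €135
  P4 to Branch1: 75 × €19 = €1425
  P4 to Branch2: 45 × €17 = €765
Total = 190 + 60 + 225 + 135 + 1425 + 765 = €2800.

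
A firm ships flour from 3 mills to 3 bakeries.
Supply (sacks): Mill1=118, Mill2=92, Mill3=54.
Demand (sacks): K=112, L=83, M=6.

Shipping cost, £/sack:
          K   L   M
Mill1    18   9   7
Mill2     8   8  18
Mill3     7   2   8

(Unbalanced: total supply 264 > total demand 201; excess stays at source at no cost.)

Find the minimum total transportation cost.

One minimum-cost allocation:
  Mill1–L: 49 sacks
  Mill1–M: 6 sacks
  Mill2–K: 92 sacks
  Mill3–K: 20 sacks
  Mill3–L: 34 sacks
Total cost = £1427.

1427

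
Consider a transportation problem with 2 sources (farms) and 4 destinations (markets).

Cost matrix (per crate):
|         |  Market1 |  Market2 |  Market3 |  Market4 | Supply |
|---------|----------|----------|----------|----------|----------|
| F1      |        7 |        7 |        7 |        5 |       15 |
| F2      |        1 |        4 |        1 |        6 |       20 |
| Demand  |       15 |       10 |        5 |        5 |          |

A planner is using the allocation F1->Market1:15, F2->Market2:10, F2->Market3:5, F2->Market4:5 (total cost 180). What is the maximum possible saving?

Current plan cost = 15·7 + 10·4 + 5·1 + 5·6 = 180.
Optimal plan:
  F1->Market2: 10 × 7 = 70
  F1->Market4: 5 × 5 = 25
  F2->Market1: 15 × 1 = 15
  F2->Market3: 5 × 1 = 5
Optimal cost = 115.
Saving = 180 − 115 = 65.

65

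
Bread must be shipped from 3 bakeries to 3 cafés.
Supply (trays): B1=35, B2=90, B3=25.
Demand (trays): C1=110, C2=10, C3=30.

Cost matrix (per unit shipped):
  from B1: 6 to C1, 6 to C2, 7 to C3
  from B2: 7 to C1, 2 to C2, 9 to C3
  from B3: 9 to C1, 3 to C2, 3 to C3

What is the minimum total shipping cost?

One minimum-cost allocation:
  B1–C1: 30 trays
  B1–C3: 5 trays
  B2–C1: 80 trays
  B2–C2: 10 trays
  B3–C3: 25 trays
Total cost = 870.
(Supply check: B1 ships 35; B2 ships 90; B3 ships 25.)

870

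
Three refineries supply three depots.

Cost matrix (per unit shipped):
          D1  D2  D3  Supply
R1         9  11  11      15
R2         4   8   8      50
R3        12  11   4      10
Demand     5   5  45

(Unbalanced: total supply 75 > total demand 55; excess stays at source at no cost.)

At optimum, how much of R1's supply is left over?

Minimum-cost shipments:
  R2→D1: 5 × 4 = 20
  R2→D2: 5 × 8 = 40
  R2→D3: 35 × 8 = 280
  R3→D3: 10 × 4 = 40
Total cost = 380.
R1 ships 0 of its 15, leaving 15.

15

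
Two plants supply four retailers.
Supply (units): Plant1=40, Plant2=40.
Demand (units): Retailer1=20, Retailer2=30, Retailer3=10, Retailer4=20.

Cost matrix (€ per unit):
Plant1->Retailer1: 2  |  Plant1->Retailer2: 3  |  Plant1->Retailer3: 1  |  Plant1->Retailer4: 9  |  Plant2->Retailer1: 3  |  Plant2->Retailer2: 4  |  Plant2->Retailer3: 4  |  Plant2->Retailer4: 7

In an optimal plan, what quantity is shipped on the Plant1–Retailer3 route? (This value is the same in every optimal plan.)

Optimal shipments:
  Plant1–Retailer1: 20 × €2 = €40
  Plant1–Retailer2: 10 × €3 = €30
  Plant1–Retailer3: 10 × €1 = €10
  Plant2–Retailer2: 20 × €4 = €80
  Plant2–Retailer4: 20 × €7 = €140
Total cost = €300.
So Plant1→Retailer3 carries 10 units.

10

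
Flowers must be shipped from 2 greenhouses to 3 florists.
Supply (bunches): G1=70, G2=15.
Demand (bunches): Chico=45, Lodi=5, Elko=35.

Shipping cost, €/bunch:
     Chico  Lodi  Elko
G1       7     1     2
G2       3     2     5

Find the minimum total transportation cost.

330

An optimal shipping plan:
  G1–Chico: 30 × €7 = €210
  G1–Lodi: 5 × €1 = €5
  G1–Elko: 35 × €2 = €70
  G2–Chico: 15 × €3 = €45
Total = 210 + 5 + 70 + 45 = €330.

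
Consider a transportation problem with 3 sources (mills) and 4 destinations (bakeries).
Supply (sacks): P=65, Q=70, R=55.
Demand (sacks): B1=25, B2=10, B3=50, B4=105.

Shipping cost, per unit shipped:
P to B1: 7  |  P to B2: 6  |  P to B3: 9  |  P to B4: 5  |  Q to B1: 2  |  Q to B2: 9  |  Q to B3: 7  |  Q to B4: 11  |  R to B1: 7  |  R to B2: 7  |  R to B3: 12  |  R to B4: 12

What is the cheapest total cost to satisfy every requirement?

1300

An optimal shipping plan:
  P->B4: 65 × 5 = 325
  Q->B1: 20 × 2 = 40
  Q->B3: 50 × 7 = 350
  R->B1: 5 × 7 = 35
  R->B2: 10 × 7 = 70
  R->B4: 40 × 12 = 480
Total = 325 + 40 + 350 + 35 + 70 + 480 = 1300.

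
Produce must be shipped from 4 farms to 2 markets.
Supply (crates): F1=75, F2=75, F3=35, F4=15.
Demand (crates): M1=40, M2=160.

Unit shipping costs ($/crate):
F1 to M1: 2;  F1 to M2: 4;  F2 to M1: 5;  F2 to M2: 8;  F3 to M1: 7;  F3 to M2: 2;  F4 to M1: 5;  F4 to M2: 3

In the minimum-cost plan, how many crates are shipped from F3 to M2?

Optimal shipments:
  F1–M2: 75 crates
  F2–M1: 40 crates
  F2–M2: 35 crates
  F3–M2: 35 crates
  F4–M2: 15 crates
Total cost = $895.
So F3→M2 carries 35 crates.

35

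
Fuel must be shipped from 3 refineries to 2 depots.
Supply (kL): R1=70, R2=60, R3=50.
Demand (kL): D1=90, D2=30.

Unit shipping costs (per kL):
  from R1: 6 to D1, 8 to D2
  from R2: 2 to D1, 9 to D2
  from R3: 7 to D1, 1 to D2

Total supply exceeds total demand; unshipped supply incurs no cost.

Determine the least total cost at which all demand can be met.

330

A cheapest plan:
  R1–D1: 30 × 6 = 180
  R2–D1: 60 × 2 = 120
  R3–D2: 30 × 1 = 30
Total = 180 + 120 + 30 = 330.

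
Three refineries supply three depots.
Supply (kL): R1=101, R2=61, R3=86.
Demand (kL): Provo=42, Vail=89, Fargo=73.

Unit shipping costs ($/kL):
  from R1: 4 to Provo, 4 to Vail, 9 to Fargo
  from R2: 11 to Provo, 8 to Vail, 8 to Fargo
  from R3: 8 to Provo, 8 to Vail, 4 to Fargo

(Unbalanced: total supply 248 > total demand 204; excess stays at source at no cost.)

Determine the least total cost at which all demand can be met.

936

An optimal shipping plan:
  R1→Provo: 29 kL
  R1→Vail: 72 kL
  R2→Vail: 17 kL
  R3→Provo: 13 kL
  R3→Fargo: 73 kL
Total cost = $936.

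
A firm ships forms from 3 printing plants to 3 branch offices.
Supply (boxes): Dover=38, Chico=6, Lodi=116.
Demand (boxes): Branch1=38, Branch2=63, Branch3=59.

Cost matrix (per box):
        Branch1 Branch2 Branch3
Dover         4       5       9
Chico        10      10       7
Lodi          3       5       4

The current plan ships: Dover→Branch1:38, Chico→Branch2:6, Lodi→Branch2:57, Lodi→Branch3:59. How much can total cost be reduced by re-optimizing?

Current plan cost = 38·4 + 6·10 + 57·5 + 59·4 = 733.
Optimal plan:
  Dover to Branch2: 38 × 5 = 190
  Chico to Branch3: 6 × 7 = 42
  Lodi to Branch1: 38 × 3 = 114
  Lodi to Branch2: 25 × 5 = 125
  Lodi to Branch3: 53 × 4 = 212
Optimal cost = 683.
Saving = 733 − 683 = 50.

50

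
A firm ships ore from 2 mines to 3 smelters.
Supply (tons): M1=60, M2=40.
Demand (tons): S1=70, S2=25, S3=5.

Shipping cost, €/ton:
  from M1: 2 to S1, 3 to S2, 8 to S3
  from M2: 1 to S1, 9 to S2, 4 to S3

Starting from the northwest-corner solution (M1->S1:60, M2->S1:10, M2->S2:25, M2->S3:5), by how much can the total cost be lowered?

Current plan cost = 60·2 + 10·1 + 25·9 + 5·4 = €375.
Optimal plan:
  M1->S1: 35 × €2 = €70
  M1->S2: 25 × €3 = €75
  M2->S1: 35 × €1 = €35
  M2->S3: 5 × €4 = €20
Optimal cost = €200.
Saving = 375 − 200 = €175.

175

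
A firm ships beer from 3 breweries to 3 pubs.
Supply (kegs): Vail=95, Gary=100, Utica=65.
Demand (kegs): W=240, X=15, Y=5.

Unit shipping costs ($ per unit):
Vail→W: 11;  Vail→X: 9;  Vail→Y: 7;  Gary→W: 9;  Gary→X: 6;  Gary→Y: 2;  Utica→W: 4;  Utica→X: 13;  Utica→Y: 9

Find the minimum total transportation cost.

2125

Optimal allocation:
  Vail→W: 95 × $11 = $1045
  Gary→W: 80 × $9 = $720
  Gary→X: 15 × $6 = $90
  Gary→Y: 5 × $2 = $10
  Utica→W: 65 × $4 = $260
Total = 1045 + 720 + 90 + 10 + 260 = $2125.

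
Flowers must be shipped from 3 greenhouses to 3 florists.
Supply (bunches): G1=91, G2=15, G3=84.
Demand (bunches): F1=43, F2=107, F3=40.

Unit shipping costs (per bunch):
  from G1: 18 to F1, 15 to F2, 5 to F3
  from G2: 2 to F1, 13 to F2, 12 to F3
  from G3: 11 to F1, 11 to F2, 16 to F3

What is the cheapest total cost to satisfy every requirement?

1919

An optimal shipping plan:
  G1 to F2: 51 × 15 = 765
  G1 to F3: 40 × 5 = 200
  G2 to F1: 15 × 2 = 30
  G3 to F1: 28 × 11 = 308
  G3 to F2: 56 × 11 = 616
Total = 765 + 200 + 30 + 308 + 616 = 1919.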